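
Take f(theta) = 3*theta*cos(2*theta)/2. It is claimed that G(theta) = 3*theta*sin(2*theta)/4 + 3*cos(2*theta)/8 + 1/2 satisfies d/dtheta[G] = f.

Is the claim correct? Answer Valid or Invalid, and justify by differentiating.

Valid: G'(theta) = f(theta).

d/dtheta[G] = 3*theta*cos(2*theta)/2
This equals f(theta) exactly, so the claim holds.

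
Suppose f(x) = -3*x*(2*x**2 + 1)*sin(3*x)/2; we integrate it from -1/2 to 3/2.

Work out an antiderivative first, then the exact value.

Antiderivative: F(x) = (18*x**3*cos(3*x) - 18*x**2*sin(3*x) - 3*x*cos(3*x) + sin(3*x))/18; value = 25*cos(9/2)/8 - 7*sin(3/2)/36 + cos(3/2)/24 - 79*sin(9/2)/36

Recover f(x) by differentiating a candidate F(x); any mismatch rules it out.
F(x) = (18*x**3*cos(3*x) - 18*x**2*sin(3*x) - 3*x*cos(3*x) + sin(3*x))/18 is an antiderivative of f.
Check: d/dx[(18*x**3*cos(3*x) - 18*x**2*sin(3*x) - 3*x*cos(3*x) + sin(3*x))/18] = -3*x**3*sin(3*x) - 3*x*sin(3*x)/2, which equals f(x).
F(3/2) = 25*cos(9/2)/8 - 79*sin(9/2)/36; F(-1/2) = -cos(3/2)/24 + 7*sin(3/2)/36.
Integral = F(3/2) - F(-1/2) = 25*cos(9/2)/8 - 7*sin(3/2)/36 + cos(3/2)/24 - 79*sin(9/2)/36.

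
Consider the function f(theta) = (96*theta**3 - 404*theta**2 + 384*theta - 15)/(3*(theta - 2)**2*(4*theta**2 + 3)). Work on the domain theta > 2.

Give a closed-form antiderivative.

Since d/dtheta undoes antidifferentiation here, F'(theta) = f(theta) is required of F(theta).
Check: d/dtheta[(12*theta*log(2*theta**2 + 3/2) - 24*log(2*theta**2 + 3/2) + 5)/(3*(theta - 2))] = (96*theta**3 - 404*theta**2 + 384*theta - 15)/(12*theta**4 - 48*theta**3 + 57*theta**2 - 36*theta + 36), which equals f(theta).

An antiderivative is F(theta) = (12*theta*log(2*theta**2 + 3/2) - 24*log(2*theta**2 + 3/2) + 5)/(3*(theta - 2)).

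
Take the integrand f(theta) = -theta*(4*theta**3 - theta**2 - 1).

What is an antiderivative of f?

Any candidate F(theta) must reproduce f(theta) exactly when differentiated.
Check: d/dtheta[theta**2*(-16*theta**3 + 5*theta**2 + 10)/20] = -4*theta**4 + theta**3 + theta, which equals f(theta).

An antiderivative is F(theta) = theta**2*(-16*theta**3 + 5*theta**2 + 10)/20.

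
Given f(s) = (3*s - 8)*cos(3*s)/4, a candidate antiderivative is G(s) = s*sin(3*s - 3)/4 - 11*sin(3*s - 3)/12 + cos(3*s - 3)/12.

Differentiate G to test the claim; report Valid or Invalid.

d/ds[G] = 3*s*cos(3*s - 3)/4 - 11*cos(3*s - 3)/4
d/ds[G] - f(s) = -3*s*cos(3*s)/4 + 3*s*cos(3*s - 3)/4 + 2*cos(3*s) - 11*cos(3*s - 3)/4 != 0.

Invalid: d/ds[G] - f = -3*s*cos(3*s)/4 + 3*s*cos(3*s - 3)/4 + 2*cos(3*s) - 11*cos(3*s - 3)/4, which is not 0.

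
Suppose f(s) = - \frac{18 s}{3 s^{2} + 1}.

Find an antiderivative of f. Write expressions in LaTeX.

f matches the chain-rule pattern g'(h)*h' with inner function h(s) = 3 s^{2} + 1; substituting u = h(s) collapses the integral.
Check: d/ds[- 3 \log{\left(3 s^{2} + 1 \right)}] = - \frac{18 s}{3 s^{2} + 1} = f(s).

An antiderivative is F(s) = - 3 \log{\left(3 s^{2} + 1 \right)}.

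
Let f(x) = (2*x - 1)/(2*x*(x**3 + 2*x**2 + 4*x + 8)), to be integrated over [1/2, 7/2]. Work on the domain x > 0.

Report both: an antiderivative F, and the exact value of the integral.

Antiderivative: F(x) = -log(x)/16 + 5*log(x + 2)/32 - 3*log(x**2 + 4)/64 + 5*atan(x/2)/32; value = -5*log(5/2)/32 - 3*log(65/4)/64 - log(7/2)/16 - log(2)/16 - 5*atan(1/4)/32 + 3*log(17/4)/64 + 5*atan(7/4)/32 + 5*log(11/2)/32

The denominator factors as 2*x*(x + 2)*(x**2 + 4); partial fractions split f into directly integrable pieces: -(3*x - 10)/(32*(x**2 + 4)) + 5/(32*(x + 2)) - 1/(16*x).
F(x) = -log(x)/16 + 5*log(x + 2)/32 - 3*log(x**2 + 4)/64 + 5*atan(x/2)/32 is an antiderivative of f.
Check: d/dx[-log(x)/16 + 5*log(x + 2)/32 - 3*log(x**2 + 4)/64 + 5*atan(x/2)/32] = (2*x - 1)/(2*x**4 + 4*x**3 + 8*x**2 + 16*x), which equals f(x).
F(7/2) = -3*log(65/4)/64 - log(7/2)/16 + 5*atan(7/4)/32 + 5*log(11/2)/32; F(1/2) = -3*log(17/4)/64 + 5*atan(1/4)/32 + log(2)/16 + 5*log(5/2)/32.
Integral = F(7/2) - F(1/2) = -5*log(5/2)/32 - 3*log(65/4)/64 - log(7/2)/16 - log(2)/16 - 5*atan(1/4)/32 + 3*log(17/4)/64 + 5*atan(7/4)/32 + 5*log(11/2)/32.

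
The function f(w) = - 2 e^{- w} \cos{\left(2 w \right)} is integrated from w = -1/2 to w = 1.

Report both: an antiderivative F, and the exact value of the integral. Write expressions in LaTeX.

Antiderivative: F(w) = \frac{2 \left(- 2 \sin{\left(2 w \right)} + \cos{\left(2 w \right)}\right) e^{- w}}{5}; value = - \frac{4 e^{\frac{1}{2}} \sin{\left(1 \right)}}{5} - \frac{2 e^{\frac{1}{2}} \cos{\left(1 \right)}}{5} - \frac{4 \sin{\left(2 \right)}}{5 e} + \frac{2 \cos{\left(2 \right)}}{5 e}

A candidate is checked by its d/dw: the result must match f(w).
F(w) = \frac{2 \left(- 2 \sin{\left(2 w \right)} + \cos{\left(2 w \right)}\right) e^{- w}}{5} is an antiderivative of f.
Check: d/dw[\frac{2 \left(- 2 \sin{\left(2 w \right)} + \cos{\left(2 w \right)}\right) e^{- w}}{5}] = - 2 e^{- w} \cos{\left(2 w \right)} = f(w).
F(1) = - \frac{4 \sin{\left(2 \right)}}{5 e} + \frac{2 \cos{\left(2 \right)}}{5 e}; F(-1/2) = \frac{2 e^{\frac{1}{2}} \cos{\left(1 \right)}}{5} + \frac{4 e^{\frac{1}{2}} \sin{\left(1 \right)}}{5}.
Integral = F(1) - F(-1/2) = - \frac{4 e^{\frac{1}{2}} \sin{\left(1 \right)}}{5} - \frac{2 e^{\frac{1}{2}} \cos{\left(1 \right)}}{5} - \frac{4 \sin{\left(2 \right)}}{5 e} + \frac{2 \cos{\left(2 \right)}}{5 e}.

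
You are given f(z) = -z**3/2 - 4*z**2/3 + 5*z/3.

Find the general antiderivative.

F(z) = z**2*(-9*z**2 - 32*z + 60)/72 + C

The integrand splits into summands that can be handled one at a time.
Check: d/dz[z**2*(-9*z**2 - 32*z + 60)/72] = -z**3/2 - 4*z**2/3 + 5*z/3 = f(z).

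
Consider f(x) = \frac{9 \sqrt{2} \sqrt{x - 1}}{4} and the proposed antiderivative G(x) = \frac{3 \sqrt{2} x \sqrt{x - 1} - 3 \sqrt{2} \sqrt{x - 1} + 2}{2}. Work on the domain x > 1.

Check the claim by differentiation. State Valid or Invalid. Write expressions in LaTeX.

d/dx[G] = \frac{9 \sqrt{2} x - 9 \sqrt{2}}{4 \sqrt{x - 1}}
This equals f(x) exactly, so the claim holds.

Valid: G'(x) = f(x).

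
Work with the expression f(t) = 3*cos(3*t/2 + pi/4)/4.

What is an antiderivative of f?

An antiderivative is F(t) = sin(3*t/2 + pi/4)/2.

A first test for any F(t): its t-derivative must equal f(t) identically.
Check: d/dt[sin(3*t/2 + pi/4)/2] = 3*cos(3*t/2 + pi/4)/4 = f(t).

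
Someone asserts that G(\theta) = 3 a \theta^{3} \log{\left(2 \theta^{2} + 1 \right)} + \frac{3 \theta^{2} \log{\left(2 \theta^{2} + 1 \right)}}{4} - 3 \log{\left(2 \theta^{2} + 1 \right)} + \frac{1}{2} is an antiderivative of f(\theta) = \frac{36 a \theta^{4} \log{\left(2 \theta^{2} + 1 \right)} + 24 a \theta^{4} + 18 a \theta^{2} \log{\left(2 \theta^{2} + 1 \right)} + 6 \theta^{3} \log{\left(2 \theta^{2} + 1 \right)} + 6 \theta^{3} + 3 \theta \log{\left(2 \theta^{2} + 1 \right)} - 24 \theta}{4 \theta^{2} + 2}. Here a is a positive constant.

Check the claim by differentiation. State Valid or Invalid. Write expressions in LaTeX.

d/d\theta[G] = \frac{36 a \theta^{4} \log{\left(2 \theta^{2} + 1 \right)} + 24 a \theta^{4} + 18 a \theta^{2} \log{\left(2 \theta^{2} + 1 \right)} + 6 \theta^{3} \log{\left(2 \theta^{2} + 1 \right)} + 6 \theta^{3} + 3 \theta \log{\left(2 \theta^{2} + 1 \right)} - 24 \theta}{4 \theta^{2} + 2}
This equals f(\theta) exactly, so the claim holds.

Valid. The derivative of G reproduces f.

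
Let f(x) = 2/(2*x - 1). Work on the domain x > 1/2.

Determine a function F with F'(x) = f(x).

A first test for any F(x): its x-derivative must equal f(x) identically.
Check: d/dx[log(x - 1/2)] = 2/(2*x - 1) = f(x).

An antiderivative is F(x) = log(x - 1/2).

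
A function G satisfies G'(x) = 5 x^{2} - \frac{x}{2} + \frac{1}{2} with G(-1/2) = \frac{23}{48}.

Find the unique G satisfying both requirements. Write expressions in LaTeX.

Integrate term by term and add the pieces.
A general antiderivative is \frac{5 x^{3}}{3} - \frac{x^{2}}{4} + \frac{x}{2} + C.
The condition gives C = \frac{23}{48} - (- \frac{25}{48}) = 1.
So G(x) = \frac{5 x^{3}}{3} - \frac{x^{2}}{4} + \frac{x}{2} + 1.
Check: d/dx[\frac{5 x^{3}}{3} - \frac{x^{2}}{4} + \frac{x}{2} + 1] = 5 x^{2} - \frac{x}{2} + \frac{1}{2} = G'(x).

G(x) = \frac{5 x^{3}}{3} - \frac{x^{2}}{4} + \frac{x}{2} + 1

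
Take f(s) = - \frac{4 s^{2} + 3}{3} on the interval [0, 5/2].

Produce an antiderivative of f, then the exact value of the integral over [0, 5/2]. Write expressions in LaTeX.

Since d/ds undoes antidifferentiation here, F'(s) = f(s) is required of F(s).
F(s) = - \frac{s \left(4 s^{2} + 9\right)}{9} is an antiderivative of f.
Check: d/ds[- \frac{s \left(4 s^{2} + 9\right)}{9}] = - \frac{4 s^{2}}{3} - 1, which equals f(s).
F(5/2) = - \frac{85}{9}; F(0) = 0.
Integral = F(5/2) - F(0) = - \frac{85}{9}.

Antiderivative: F(s) = - \frac{s \left(4 s^{2} + 9\right)}{9}; value = - \frac{85}{9}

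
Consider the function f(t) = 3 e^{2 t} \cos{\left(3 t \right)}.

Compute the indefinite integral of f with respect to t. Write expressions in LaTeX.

F(t) = \frac{9 e^{2 t} \sin{\left(3 t \right)}}{13} + \frac{6 e^{2 t} \cos{\left(3 t \right)}}{13} + C

An antiderivative F(t) passes only if d/dt[F] lands on f(t) exactly.
Check: d/dt[\frac{9 e^{2 t} \sin{\left(3 t \right)}}{13} + \frac{6 e^{2 t} \cos{\left(3 t \right)}}{13}] = 3 e^{2 t} \cos{\left(3 t \right)} = f(t).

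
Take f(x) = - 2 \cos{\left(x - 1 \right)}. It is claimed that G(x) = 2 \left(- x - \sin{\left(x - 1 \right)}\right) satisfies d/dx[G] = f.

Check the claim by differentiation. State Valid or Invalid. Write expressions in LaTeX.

d/dx[G] = - 2 \cos{\left(x - 1 \right)} - 2
d/dx[G] - f(x) = -2 != 0.

Invalid: d/dx[G] - f = -2, which is not 0.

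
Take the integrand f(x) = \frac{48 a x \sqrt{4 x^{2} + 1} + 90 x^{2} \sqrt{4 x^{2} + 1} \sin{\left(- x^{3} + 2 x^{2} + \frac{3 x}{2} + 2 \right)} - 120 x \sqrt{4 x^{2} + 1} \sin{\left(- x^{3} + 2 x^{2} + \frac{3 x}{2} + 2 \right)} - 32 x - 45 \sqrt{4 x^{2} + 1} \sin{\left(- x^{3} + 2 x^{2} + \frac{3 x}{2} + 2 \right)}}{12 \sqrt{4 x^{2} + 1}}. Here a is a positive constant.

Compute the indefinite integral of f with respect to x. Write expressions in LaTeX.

Check any antiderivative F(x) by computing F'(x) and comparing it with f(x).
Check: d/dx[2 a x^{2} - \frac{2 \sqrt{4 x^{2} + 1}}{3} + \frac{5 \cos{\left(- x^{3} + 2 x^{2} + \frac{3 x}{2} + 2 \right)}}{2}] = \frac{48 a x \sqrt{4 x^{2} + 1} + 90 x^{2} \sqrt{4 x^{2} + 1} \sin{\left(- x^{3} + 2 x^{2} + \frac{3 x}{2} + 2 \right)} - 120 x \sqrt{4 x^{2} + 1} \sin{\left(- x^{3} + 2 x^{2} + \frac{3 x}{2} + 2 \right)} - 32 x - 45 \sqrt{4 x^{2} + 1} \sin{\left(- x^{3} + 2 x^{2} + \frac{3 x}{2} + 2 \right)}}{12 \sqrt{4 x^{2} + 1}} = f(x).

F(x) = 2 a x^{2} - \frac{2 \sqrt{4 x^{2} + 1}}{3} + \frac{5 \cos{\left(- x^{3} + 2 x^{2} + \frac{3 x}{2} + 2 \right)}}{2} + C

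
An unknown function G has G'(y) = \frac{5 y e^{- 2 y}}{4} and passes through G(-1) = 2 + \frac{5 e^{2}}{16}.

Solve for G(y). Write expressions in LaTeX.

G'(y) has the shape u'v + uv' for u = - \frac{5 y}{8} - \frac{5}{16} and v = e^{- 2 y} — it is the derivative of the product u*v.
A general antiderivative is \frac{\left(- 10 y - 5\right) e^{- 2 y}}{16} + C.
The condition gives C = 2 + \frac{5 e^{2}}{16} - (\frac{5 e^{2}}{16}) = 2.
So G(y) = \frac{\left(- 10 y + 32 e^{2 y} - 5\right) e^{- 2 y}}{16}.
Check: d/dy[\frac{\left(- 10 y + 32 e^{2 y} - 5\right) e^{- 2 y}}{16}] = \frac{5 y e^{- 2 y}}{4} = G'(y).

G(y) = \frac{\left(- 10 y + 32 e^{2 y} - 5\right) e^{- 2 y}}{16}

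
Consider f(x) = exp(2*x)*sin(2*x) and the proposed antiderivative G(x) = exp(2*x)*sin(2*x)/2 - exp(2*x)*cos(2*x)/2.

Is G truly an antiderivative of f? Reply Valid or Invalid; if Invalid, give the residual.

d/dx[G] = 2*exp(2*x)*sin(2*x)
d/dx[G] - f(x) = exp(2*x)*sin(2*x) != 0.

Invalid: d/dx[G] - f = exp(2*x)*sin(2*x), which is not 0.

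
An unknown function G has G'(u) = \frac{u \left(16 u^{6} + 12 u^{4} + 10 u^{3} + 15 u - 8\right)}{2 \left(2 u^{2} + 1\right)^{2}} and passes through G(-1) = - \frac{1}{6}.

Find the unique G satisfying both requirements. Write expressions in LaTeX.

G(u) = \frac{- u^{2} \left(- 2 u^{4} - 5 u + 4\right) + 4 u^{2} + 2}{2 \left(2 u^{2} + 1\right)}

For G(u) to be correct, d/du[G] must agree with the stated G'(u) identically.
A general antiderivative is - \frac{u \left(- u^{5} - \frac{5 u^{2}}{2} + 2 u\right)}{2 u^{2} + 1} + C.
The condition gives C = - \frac{1}{6} - (- \frac{7}{6}) = 1.
So G(u) = \frac{- u^{2} \left(- 2 u^{4} - 5 u + 4\right) + 4 u^{2} + 2}{2 \left(2 u^{2} + 1\right)}.
Check: d/du[\frac{- u^{2} \left(- 2 u^{4} - 5 u + 4\right) + 4 u^{2} + 2}{2 \left(2 u^{2} + 1\right)}] = \frac{16 u^{7} + 12 u^{5} + 10 u^{4} + 15 u^{2} - 8 u}{8 u^{4} + 8 u^{2} + 2}, which equals G'(u).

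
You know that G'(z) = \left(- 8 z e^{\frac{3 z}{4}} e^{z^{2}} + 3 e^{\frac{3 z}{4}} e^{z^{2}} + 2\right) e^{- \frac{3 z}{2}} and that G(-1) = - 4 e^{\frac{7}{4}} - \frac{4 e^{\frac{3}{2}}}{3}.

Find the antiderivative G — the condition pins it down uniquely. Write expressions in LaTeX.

G(z) = - 4 e^{z^{2} - \frac{3 z}{4}} - \frac{4 e^{- \frac{3 z}{2}}}{3}

Differentiate the proposed G(z) back; it has to land on the given G'(z).
A general antiderivative is - 4 e^{z^{2} - \frac{3 z}{4}} - \frac{4 e^{- \frac{3 z}{2}}}{3} + C.
The condition gives C = - 4 e^{\frac{7}{4}} - \frac{4 e^{\frac{3}{2}}}{3} - (- 4 e^{\frac{7}{4}} - \frac{4 e^{\frac{3}{2}}}{3}) = 0.
So G(z) = - 4 e^{z^{2} - \frac{3 z}{4}} - \frac{4 e^{- \frac{3 z}{2}}}{3}.
Check: d/dz[- 4 e^{z^{2} - \frac{3 z}{4}} - \frac{4 e^{- \frac{3 z}{2}}}{3}] = \left(- 8 z e^{\frac{3 z}{4}} e^{z^{2}} + 3 e^{\frac{3 z}{4}} e^{z^{2}} + 2\right) e^{- \frac{3 z}{2}} = G'(z).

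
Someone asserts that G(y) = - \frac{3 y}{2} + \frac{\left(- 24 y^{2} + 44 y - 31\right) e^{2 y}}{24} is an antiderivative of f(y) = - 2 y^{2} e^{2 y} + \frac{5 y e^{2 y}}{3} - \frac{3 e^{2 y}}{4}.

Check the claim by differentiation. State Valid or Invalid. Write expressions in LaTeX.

Invalid: d/dy[G] - f = - \frac{3}{2}, which is not 0.

d/dy[G] = - 2 y^{2} e^{2 y} + \frac{5 y e^{2 y}}{3} - \frac{3 e^{2 y}}{4} - \frac{3}{2}
d/dy[G] - f(y) = - \frac{3}{2} != 0.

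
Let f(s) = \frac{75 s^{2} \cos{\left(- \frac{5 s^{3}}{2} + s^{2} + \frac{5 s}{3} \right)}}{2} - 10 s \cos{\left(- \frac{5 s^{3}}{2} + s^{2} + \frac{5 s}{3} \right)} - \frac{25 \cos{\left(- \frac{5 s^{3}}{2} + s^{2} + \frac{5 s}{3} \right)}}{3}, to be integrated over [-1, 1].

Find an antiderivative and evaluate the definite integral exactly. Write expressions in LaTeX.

Antiderivative: F(s) = - 5 \sin{\left(- \frac{5 s^{3}}{2} + s^{2} + \frac{5 s}{3} \right)}; value = - 5 \sin{\left(\frac{1}{6} \right)} + 5 \sin{\left(\frac{11}{6} \right)}

The substitution u = - \frac{5 s^{3}}{2} + s^{2} + \frac{5 s}{3} works: f is exactly (dF/du)*(du/ds) for that inner function.
F(s) = - 5 \sin{\left(- \frac{5 s^{3}}{2} + s^{2} + \frac{5 s}{3} \right)} is an antiderivative of f.
Check: d/ds[- 5 \sin{\left(- \frac{5 s^{3}}{2} + s^{2} + \frac{5 s}{3} \right)}] = \frac{75 s^{2} \cos{\left(- \frac{5 s^{3}}{2} + s^{2} + \frac{5 s}{3} \right)}}{2} - 10 s \cos{\left(- \frac{5 s^{3}}{2} + s^{2} + \frac{5 s}{3} \right)} - \frac{25 \cos{\left(- \frac{5 s^{3}}{2} + s^{2} + \frac{5 s}{3} \right)}}{3} = f(s).
F(1) = - 5 \sin{\left(\frac{1}{6} \right)}; F(-1) = - 5 \sin{\left(\frac{11}{6} \right)}.
Integral = F(1) - F(-1) = - 5 \sin{\left(\frac{1}{6} \right)} + 5 \sin{\left(\frac{11}{6} \right)}.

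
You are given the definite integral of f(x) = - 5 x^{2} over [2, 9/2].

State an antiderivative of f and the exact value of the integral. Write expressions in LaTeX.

Any candidate F(x) must reproduce f(x) exactly when differentiated.
F(x) = - \frac{5 x^{3}}{3} is an antiderivative of f.
Check: d/dx[- \frac{5 x^{3}}{3}] = - 5 x^{2} = f(x).
F(9/2) = - \frac{1215}{8}; F(2) = - \frac{40}{3}.
Integral = F(9/2) - F(2) = - \frac{3325}{24}.

Antiderivative: F(x) = - \frac{5 x^{3}}{3}; value = - \frac{3325}{24}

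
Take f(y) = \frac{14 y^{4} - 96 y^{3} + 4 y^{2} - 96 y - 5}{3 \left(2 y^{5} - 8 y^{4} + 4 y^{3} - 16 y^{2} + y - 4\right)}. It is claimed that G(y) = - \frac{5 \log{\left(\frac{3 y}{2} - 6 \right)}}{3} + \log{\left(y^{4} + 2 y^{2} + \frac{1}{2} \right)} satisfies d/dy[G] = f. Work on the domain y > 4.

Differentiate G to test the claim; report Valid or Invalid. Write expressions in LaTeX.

d/dy[G] = \frac{14 y^{4} - 96 y^{3} + 4 y^{2} - 96 y - 5}{6 y^{5} - 24 y^{4} + 12 y^{3} - 48 y^{2} + 3 y - 12}
This equals f(y) exactly, so the claim holds.

Valid. The derivative of G reproduces f.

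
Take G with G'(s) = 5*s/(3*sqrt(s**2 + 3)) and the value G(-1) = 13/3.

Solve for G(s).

G(s) = 5*sqrt(s**2 + 3)/3 + 1

The substitution u = s**2 + 3 works: G'(s) is exactly (dG/du)*(du/ds) for that inner function.
A general antiderivative is 5*sqrt(s**2 + 3)/3 + C.
The condition gives C = 13/3 - (10/3) = 1.
So G(s) = 5*sqrt(s**2 + 3)/3 + 1.
Check: d/ds[5*sqrt(s**2 + 3)/3 + 1] = 5*s/(3*sqrt(s**2 + 3)) = G'(s).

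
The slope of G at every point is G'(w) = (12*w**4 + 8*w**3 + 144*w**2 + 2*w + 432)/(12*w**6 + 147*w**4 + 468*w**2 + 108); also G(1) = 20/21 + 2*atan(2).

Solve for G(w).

G(w) = (6*w**2*atan(2*w) + 3*w**2 + 36*atan(2*w) + 17)/(3*(w**2 + 6))

A first test for any G(w): its w-derivative must equal the given G'(w).
A general antiderivative is 2*atan(2*w) - 1/(3*(w**2 + 6)) + C.
The condition gives C = 20/21 + 2*atan(2) - (-1/21 + 2*atan(2)) = 1.
So G(w) = (6*w**2*atan(2*w) + 3*w**2 + 36*atan(2*w) + 17)/(3*(w**2 + 6)).
Check: d/dw[(6*w**2*atan(2*w) + 3*w**2 + 36*atan(2*w) + 17)/(3*(w**2 + 6))] = (12*w**4 + 8*w**3 + 144*w**2 + 2*w + 432)/(12*w**6 + 147*w**4 + 468*w**2 + 108) = G'(w).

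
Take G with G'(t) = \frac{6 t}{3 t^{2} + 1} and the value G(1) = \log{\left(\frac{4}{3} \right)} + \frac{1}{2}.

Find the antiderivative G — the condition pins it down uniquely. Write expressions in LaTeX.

G(t) = \log{\left(t^{2} + \frac{1}{3} \right)} + \frac{1}{2}

G'(t) matches the chain-rule pattern g'(h)*h' with inner function h(t) = t^{2} + \frac{1}{3}; substituting u = h(t) collapses the integral.
A general antiderivative is \log{\left(t^{2} + \frac{1}{3} \right)} + C.
The condition gives C = \log{\left(\frac{4}{3} \right)} + \frac{1}{2} - (\log{\left(\frac{4}{3} \right)}) = \frac{1}{2}.
So G(t) = \log{\left(t^{2} + \frac{1}{3} \right)} + \frac{1}{2}.
Check: d/dt[\log{\left(t^{2} + \frac{1}{3} \right)} + \frac{1}{2}] = \frac{6 t}{3 t^{2} + 1} = G'(t).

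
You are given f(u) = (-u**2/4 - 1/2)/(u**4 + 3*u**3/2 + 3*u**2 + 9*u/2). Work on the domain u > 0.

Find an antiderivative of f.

An antiderivative is F(u) = -log(u)/9 + 17*log(u + 3/2)/126 - log(u**2 + 3)/84 - sqrt(3)*atan(sqrt(3)*u/3)/63.

The denominator factors as 2*u*(2*u + 3)*(u**2 + 3); partial fractions split f into directly integrable pieces: -(u + 2)/(42*(u**2 + 3)) + 17/(63*(2*u + 3)) - 1/(9*u).
Check: d/du[-log(u)/9 + 17*log(u + 3/2)/126 - log(u**2 + 3)/84 - sqrt(3)*atan(sqrt(3)*u/3)/63] = (-u**2 - 2)/(4*u**4 + 6*u**3 + 12*u**2 + 18*u), which equals f(u).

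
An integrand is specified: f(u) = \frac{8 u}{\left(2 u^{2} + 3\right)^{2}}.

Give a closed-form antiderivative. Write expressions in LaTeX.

The substitution w = 2 u^{2} + 3 works: f is exactly (dF/dw)*(dw/du) for that inner function.
Check: d/du[- \frac{2}{2 u^{2} + 3}] = \frac{8 u}{4 u^{4} + 12 u^{2} + 9}, which equals f(u).

An antiderivative is F(u) = - \frac{2}{2 u^{2} + 3}.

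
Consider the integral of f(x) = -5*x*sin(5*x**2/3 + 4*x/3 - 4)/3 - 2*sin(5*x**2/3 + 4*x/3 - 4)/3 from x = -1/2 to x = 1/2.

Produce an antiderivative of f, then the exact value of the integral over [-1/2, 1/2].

Antiderivative: F(x) = cos(5*x**2/3 + 4*x/3 - 4)/2; value = cos(35/12)/2 - cos(17/4)/2

The substitution u = 5*x**2/3 + 4*x/3 - 4 works: f is exactly (dF/du)*(du/dx) for that inner function.
F(x) = cos(5*x**2/3 + 4*x/3 - 4)/2 is an antiderivative of f.
Check: d/dx[cos(5*x**2/3 + 4*x/3 - 4)/2] = -5*x*sin(5*x**2/3 + 4*x/3 - 4)/3 - 2*sin(5*x**2/3 + 4*x/3 - 4)/3 = f(x).
F(1/2) = cos(35/12)/2; F(-1/2) = cos(17/4)/2.
Integral = F(1/2) - F(-1/2) = cos(35/12)/2 - cos(17/4)/2.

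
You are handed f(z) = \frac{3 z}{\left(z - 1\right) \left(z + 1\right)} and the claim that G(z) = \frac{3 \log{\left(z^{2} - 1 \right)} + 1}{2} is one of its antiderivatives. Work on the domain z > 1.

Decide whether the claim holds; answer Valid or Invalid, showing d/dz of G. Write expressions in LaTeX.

d/dz[G] = \frac{3 z}{z^{2} - 1}
This equals f(z) exactly, so the claim holds.

Valid. The derivative of G reproduces f.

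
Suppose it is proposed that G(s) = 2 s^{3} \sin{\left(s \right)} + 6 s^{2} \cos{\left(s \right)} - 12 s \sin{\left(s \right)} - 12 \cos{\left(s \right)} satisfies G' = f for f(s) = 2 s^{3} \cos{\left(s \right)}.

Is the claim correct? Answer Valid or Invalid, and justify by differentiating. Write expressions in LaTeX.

d/ds[G] = 2 s^{3} \cos{\left(s \right)}
This equals f(s) exactly, so the claim holds.

Valid - the claim checks out under differentiation.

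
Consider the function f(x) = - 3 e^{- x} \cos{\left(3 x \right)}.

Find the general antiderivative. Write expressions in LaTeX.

Differentiate the proposed F(x) back; it has to land on f(x) exactly.
Check: d/dx[\frac{3 \left(- 3 \sin{\left(3 x \right)} + \cos{\left(3 x \right)}\right) e^{- x}}{10}] = - 3 e^{- x} \cos{\left(3 x \right)} = f(x).

F(x) = \frac{3 \left(- 3 \sin{\left(3 x \right)} + \cos{\left(3 x \right)}\right) e^{- x}}{10} + C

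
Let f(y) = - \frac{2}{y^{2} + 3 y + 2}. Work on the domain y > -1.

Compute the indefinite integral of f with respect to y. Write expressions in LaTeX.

Factor the denominator (\left(y + 1\right) \left(y + 2\right)) and decompose: f = \frac{2}{y + 2} - \frac{2}{y + 1}; each piece integrates to a log, atan, or power term.
Check: d/dy[- 2 \log{\left(y + 1 \right)} + 2 \log{\left(y + 2 \right)}] = - \frac{2}{y^{2} + 3 y + 2} = f(y).

F(y) = - 2 \log{\left(y + 1 \right)} + 2 \log{\left(y + 2 \right)} + C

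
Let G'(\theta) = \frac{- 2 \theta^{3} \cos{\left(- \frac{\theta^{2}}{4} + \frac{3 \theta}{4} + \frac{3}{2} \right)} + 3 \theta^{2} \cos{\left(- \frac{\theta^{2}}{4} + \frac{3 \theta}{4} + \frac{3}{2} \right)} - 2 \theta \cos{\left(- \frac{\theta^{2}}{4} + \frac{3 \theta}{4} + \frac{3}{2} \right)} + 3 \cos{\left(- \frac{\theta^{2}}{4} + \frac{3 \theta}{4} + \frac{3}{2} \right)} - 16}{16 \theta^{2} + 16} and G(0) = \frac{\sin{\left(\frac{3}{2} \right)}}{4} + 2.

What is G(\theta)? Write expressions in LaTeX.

G(\theta) = - \frac{- \sin{\left(- \frac{\theta^{2}}{4} + \frac{3 \theta}{4} + \frac{3}{2} \right)} + 4 \operatorname{atan}{\left(\theta \right)} - 8}{4}

Differentiate the proposed G(\theta) back; it has to land on the given G'(\theta).
A general antiderivative is \frac{\sin{\left(- \frac{\theta^{2}}{4} + \frac{3 \theta}{4} + \frac{3}{2} \right)}}{4} - \operatorname{atan}{\left(\theta \right)} + C.
The condition gives C = \frac{\sin{\left(\frac{3}{2} \right)}}{4} + 2 - (\frac{\sin{\left(\frac{3}{2} \right)}}{4}) = 2.
So G(\theta) = - \frac{- \sin{\left(- \frac{\theta^{2}}{4} + \frac{3 \theta}{4} + \frac{3}{2} \right)} + 4 \operatorname{atan}{\left(\theta \right)} - 8}{4}.
Check: d/d\theta[- \frac{- \sin{\left(- \frac{\theta^{2}}{4} + \frac{3 \theta}{4} + \frac{3}{2} \right)} + 4 \operatorname{atan}{\left(\theta \right)} - 8}{4}] = \frac{- 2 \theta^{3} \cos{\left(- \frac{\theta^{2}}{4} + \frac{3 \theta}{4} + \frac{3}{2} \right)} + 3 \theta^{2} \cos{\left(- \frac{\theta^{2}}{4} + \frac{3 \theta}{4} + \frac{3}{2} \right)} - 2 \theta \cos{\left(- \frac{\theta^{2}}{4} + \frac{3 \theta}{4} + \frac{3}{2} \right)} + 3 \cos{\left(- \frac{\theta^{2}}{4} + \frac{3 \theta}{4} + \frac{3}{2} \right)} - 16}{16 \theta^{2} + 16} = G'(\theta).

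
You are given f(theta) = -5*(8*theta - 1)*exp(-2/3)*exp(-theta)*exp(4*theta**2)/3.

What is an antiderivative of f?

f matches the chain-rule pattern g'(h)*h' with inner function h(theta) = 4*theta**2 - theta - 2/3; substituting u = h(theta) collapses the integral.
Check: d/dtheta[-5*exp(-2/3)*exp(-theta)*exp(4*theta**2)/3] = (-40*theta*exp(4*theta**2) + 5*exp(4*theta**2))*exp(-2/3)*exp(-theta)/3, which equals f(theta).

An antiderivative is F(theta) = -5*exp(-2/3)*exp(-theta)*exp(4*theta**2)/3.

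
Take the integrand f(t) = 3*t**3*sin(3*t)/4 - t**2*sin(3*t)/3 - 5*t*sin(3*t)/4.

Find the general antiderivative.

F(t) = -t**3*cos(3*t)/4 + t**2*sin(3*t)/4 + t**2*cos(3*t)/9 - 2*t*sin(3*t)/27 + 7*t*cos(3*t)/12 - 7*sin(3*t)/36 - 2*cos(3*t)/81 + C

Integrate term by term and add the pieces.
Check: d/dt[-t**3*cos(3*t)/4 + t**2*sin(3*t)/4 + t**2*cos(3*t)/9 - 2*t*sin(3*t)/27 + 7*t*cos(3*t)/12 - 7*sin(3*t)/36 - 2*cos(3*t)/81] = 3*t**3*sin(3*t)/4 - t**2*sin(3*t)/3 - 5*t*sin(3*t)/4 = f(t).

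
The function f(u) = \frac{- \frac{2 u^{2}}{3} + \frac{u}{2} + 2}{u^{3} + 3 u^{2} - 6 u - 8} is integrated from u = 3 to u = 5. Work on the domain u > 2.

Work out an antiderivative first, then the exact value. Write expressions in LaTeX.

Factor the denominator (6 \left(u - 2\right) \left(u + 1\right) \left(u + 4\right)) and decompose: f = - \frac{16}{27 \left(u + 4\right)} - \frac{5}{54 \left(u + 1\right)} + \frac{1}{54 \left(u - 2\right)}; each piece integrates to a log, atan, or power term.
F(u) = \frac{\log{\left(u - 2 \right)}}{54} - \frac{5 \log{\left(u + 1 \right)}}{54} - \frac{16 \log{\left(u + 4 \right)}}{27} is an antiderivative of f.
Check: d/du[\frac{\log{\left(u - 2 \right)}}{54} - \frac{5 \log{\left(u + 1 \right)}}{54} - \frac{16 \log{\left(u + 4 \right)}}{27}] = \frac{- 4 u^{2} + 3 u + 12}{6 u^{3} + 18 u^{2} - 36 u - 48}, which equals f(u).
F(5) = - \frac{16 \log{\left(9 \right)}}{27} - \frac{5 \log{\left(6 \right)}}{54} + \frac{\log{\left(3 \right)}}{54}; F(3) = - \frac{16 \log{\left(7 \right)}}{27} - \frac{5 \log{\left(4 \right)}}{54}.
Integral = F(5) - F(3) = - \frac{16 \log{\left(9 \right)}}{27} - \frac{5 \log{\left(6 \right)}}{54} + \frac{\log{\left(3 \right)}}{54} + \frac{5 \log{\left(4 \right)}}{54} + \frac{16 \log{\left(7 \right)}}{27}.

Antiderivative: F(u) = \frac{\log{\left(u - 2 \right)}}{54} - \frac{5 \log{\left(u + 1 \right)}}{54} - \frac{16 \log{\left(u + 4 \right)}}{27}; value = - \frac{16 \log{\left(9 \right)}}{27} - \frac{5 \log{\left(6 \right)}}{54} + \frac{\log{\left(3 \right)}}{54} + \frac{5 \log{\left(4 \right)}}{54} + \frac{16 \log{\left(7 \right)}}{27}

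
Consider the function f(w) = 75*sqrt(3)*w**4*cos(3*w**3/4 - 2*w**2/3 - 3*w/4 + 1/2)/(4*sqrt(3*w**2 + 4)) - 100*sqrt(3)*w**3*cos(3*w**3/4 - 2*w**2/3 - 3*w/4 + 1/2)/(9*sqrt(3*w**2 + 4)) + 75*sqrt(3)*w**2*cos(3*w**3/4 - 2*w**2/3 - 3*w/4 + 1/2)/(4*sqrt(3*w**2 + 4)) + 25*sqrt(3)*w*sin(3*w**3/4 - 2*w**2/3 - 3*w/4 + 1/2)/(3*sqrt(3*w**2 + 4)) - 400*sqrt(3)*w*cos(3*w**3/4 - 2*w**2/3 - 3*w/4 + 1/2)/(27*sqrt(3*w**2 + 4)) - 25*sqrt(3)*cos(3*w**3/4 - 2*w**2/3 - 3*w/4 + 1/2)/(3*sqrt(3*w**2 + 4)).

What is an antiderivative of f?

Recognize the product-rule pattern: f = u'v + uv' with u = 25*sqrt(w**2 + 4/3)/3, v = sin(3*w**3/4 - 2*w**2/3 - 3*w/4 + 1/2), so integration by parts undoes it.
Check: d/dw[25*sqrt(3)*sqrt(3*w**2 + 4)*sin(3*w**3/4 - 2*w**2/3 - 3*w/4 + 1/2)/9] = (2025*sqrt(3)*w**4*cos(3*w**3/4 - 2*w**2/3 - 3*w/4 + 1/2) - 1200*sqrt(3)*w**3*cos(3*w**3/4 - 2*w**2/3 - 3*w/4 + 1/2) + 2025*sqrt(3)*w**2*cos(3*w**3/4 - 2*w**2/3 - 3*w/4 + 1/2) + 900*sqrt(3)*w*sin(3*w**3/4 - 2*w**2/3 - 3*w/4 + 1/2) - 1600*sqrt(3)*w*cos(3*w**3/4 - 2*w**2/3 - 3*w/4 + 1/2) - 900*sqrt(3)*cos(3*w**3/4 - 2*w**2/3 - 3*w/4 + 1/2))/(108*sqrt(3*w**2 + 4)), which equals f(w).

An antiderivative is F(w) = 25*sqrt(3)*sqrt(3*w**2 + 4)*sin(3*w**3/4 - 2*w**2/3 - 3*w/4 + 1/2)/9.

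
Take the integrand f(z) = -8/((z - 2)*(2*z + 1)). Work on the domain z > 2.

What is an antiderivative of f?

An antiderivative is F(z) = -8*log(z - 2)/5 + 8*log(z + 1/2)/5.

Factor the denominator ((z - 2)*(2*z + 1)) and decompose: f = 16/(5*(2*z + 1)) - 8/(5*(z - 2)); each piece integrates to a log, atan, or power term.
Check: d/dz[-8*log(z - 2)/5 + 8*log(z + 1/2)/5] = -8/(2*z**2 - 3*z - 2), which equals f(z).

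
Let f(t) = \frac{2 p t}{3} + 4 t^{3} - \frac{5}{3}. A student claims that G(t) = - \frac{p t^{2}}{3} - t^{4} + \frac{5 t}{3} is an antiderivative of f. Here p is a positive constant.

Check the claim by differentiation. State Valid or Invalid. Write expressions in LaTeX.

d/dt[G] = - \frac{2 p t}{3} - 4 t^{3} + \frac{5}{3}
d/dt[G] - f(t) = - \frac{4 p t}{3} - 8 t^{3} + \frac{10}{3} != 0.

Invalid: d/dt[G] - f = - \frac{4 p t}{3} - 8 t^{3} + \frac{10}{3}, which is not 0.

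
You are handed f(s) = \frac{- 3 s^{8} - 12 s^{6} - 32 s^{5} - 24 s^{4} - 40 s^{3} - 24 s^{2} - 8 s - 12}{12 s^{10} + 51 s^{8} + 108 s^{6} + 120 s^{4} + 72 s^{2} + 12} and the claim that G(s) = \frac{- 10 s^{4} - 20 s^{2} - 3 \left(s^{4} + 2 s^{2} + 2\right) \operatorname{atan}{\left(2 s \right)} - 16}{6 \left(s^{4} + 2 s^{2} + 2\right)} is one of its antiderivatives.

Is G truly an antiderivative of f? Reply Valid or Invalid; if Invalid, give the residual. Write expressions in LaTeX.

d/ds[G] = \frac{- 3 s^{8} - 12 s^{6} - 32 s^{5} - 24 s^{4} - 40 s^{3} - 24 s^{2} - 8 s - 12}{12 s^{10} + 51 s^{8} + 108 s^{6} + 120 s^{4} + 72 s^{2} + 12}
This equals f(s) exactly, so the claim holds.

Valid - differentiating G returns exactly f.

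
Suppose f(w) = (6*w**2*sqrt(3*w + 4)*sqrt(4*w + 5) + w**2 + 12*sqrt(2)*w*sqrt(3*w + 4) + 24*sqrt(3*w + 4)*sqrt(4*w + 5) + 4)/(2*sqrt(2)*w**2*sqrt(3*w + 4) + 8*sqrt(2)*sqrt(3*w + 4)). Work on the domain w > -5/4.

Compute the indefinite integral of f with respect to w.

An antiderivative F(w) passes only if d/dw[F] lands on f(w) exactly.
Check: d/dw[(2*sqrt(2)*sqrt(3*w + 4) + 3*sqrt(2)*(4*w + 5)**(3/2) + 36*log(w**2 + 4))/12] = (6*sqrt(2)*w**2*sqrt(3*w + 4)*sqrt(4*w + 5) + sqrt(2)*w**2 + 24*w*sqrt(3*w + 4) + 24*sqrt(2)*sqrt(3*w + 4)*sqrt(4*w + 5) + 4*sqrt(2))/(4*w**2*sqrt(3*w + 4) + 16*sqrt(3*w + 4)), which equals f(w).

F(w) = (2*sqrt(2)*sqrt(3*w + 4) + 3*sqrt(2)*(4*w + 5)**(3/2) + 36*log(w**2 + 4))/12 + C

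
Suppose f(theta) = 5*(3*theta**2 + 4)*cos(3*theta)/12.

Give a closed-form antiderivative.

Check any antiderivative F(theta) by computing F'(theta) and comparing it with f(theta).
Check: d/dtheta[5*theta**2*sin(3*theta)/12 + 5*theta*cos(3*theta)/18 + 25*sin(3*theta)/54] = 5*theta**2*cos(3*theta)/4 + 5*cos(3*theta)/3, which equals f(theta).

An antiderivative is F(theta) = 5*theta**2*sin(3*theta)/12 + 5*theta*cos(3*theta)/18 + 25*sin(3*theta)/54.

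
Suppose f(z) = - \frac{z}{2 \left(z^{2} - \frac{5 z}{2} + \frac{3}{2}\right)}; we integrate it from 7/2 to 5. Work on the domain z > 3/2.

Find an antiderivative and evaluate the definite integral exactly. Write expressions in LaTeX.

The denominator factors as \left(z - 1\right) \left(2 z - 3\right); partial fractions split f into directly integrable pieces: - \frac{3}{2 z - 3} + \frac{1}{z - 1}.
F(z) = \frac{- 3 \log{\left(z - \frac{3}{2} \right)} + 2 \log{\left(z - 1 \right)}}{2} is an antiderivative of f.
Check: d/dz[\frac{- 3 \log{\left(z - \frac{3}{2} \right)} + 2 \log{\left(z - 1 \right)}}{2}] = - \frac{z}{2 z^{2} - 5 z + 3}, which equals f(z).
F(5) = - \frac{3 \log{\left(\frac{7}{2} \right)}}{2} + \log{\left(4 \right)}; F(7/2) = - \frac{3 \log{\left(2 \right)}}{2} + \log{\left(\frac{5}{2} \right)}.
Integral = F(5) - F(7/2) = - \frac{3 \log{\left(\frac{7}{2} \right)}}{2} - \log{\left(\frac{5}{2} \right)} + \frac{3 \log{\left(2 \right)}}{2} + \log{\left(4 \right)}.

Antiderivative: F(z) = \frac{- 3 \log{\left(z - \frac{3}{2} \right)} + 2 \log{\left(z - 1 \right)}}{2}; value = - \frac{3 \log{\left(\frac{7}{2} \right)}}{2} - \log{\left(\frac{5}{2} \right)} + \frac{3 \log{\left(2 \right)}}{2} + \log{\left(4 \right)}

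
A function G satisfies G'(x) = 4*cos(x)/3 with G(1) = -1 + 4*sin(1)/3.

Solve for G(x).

G(x) = (4*sin(x) - 3)/3

Check a candidate G(x) by differentiating: d/dx[G] must match the given G'(x).
A general antiderivative is 4*sin(x)/3 + C.
The condition gives C = -1 + 4*sin(1)/3 - (4*sin(1)/3) = -1.
So G(x) = (4*sin(x) - 3)/3.
Check: d/dx[(4*sin(x) - 3)/3] = 4*cos(x)/3 = G'(x).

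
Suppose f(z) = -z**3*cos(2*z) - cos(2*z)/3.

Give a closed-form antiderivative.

An antiderivative is F(z) = -z**3*sin(2*z)/2 - 3*z**2*cos(2*z)/4 + 3*z*sin(2*z)/4 - sin(2*z)/6 + 3*cos(2*z)/8.

The integrand splits into summands that can be handled one at a time.
Check: d/dz[-z**3*sin(2*z)/2 - 3*z**2*cos(2*z)/4 + 3*z*sin(2*z)/4 - sin(2*z)/6 + 3*cos(2*z)/8] = -z**3*cos(2*z) - cos(2*z)/3 = f(z).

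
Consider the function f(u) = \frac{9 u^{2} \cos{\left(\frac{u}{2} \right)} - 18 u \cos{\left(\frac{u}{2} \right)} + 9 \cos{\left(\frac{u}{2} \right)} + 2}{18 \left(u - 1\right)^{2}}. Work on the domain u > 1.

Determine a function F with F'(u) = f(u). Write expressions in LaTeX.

An antiderivative is F(u) = \frac{9 u \sin{\left(\frac{u}{2} \right)} - 9 \sin{\left(\frac{u}{2} \right)} - 1}{9 u - 9}.

An antiderivative F(u) passes only if d/du[F] lands on f(u) exactly.
Check: d/du[\frac{9 u \sin{\left(\frac{u}{2} \right)} - 9 \sin{\left(\frac{u}{2} \right)} - 1}{9 u - 9}] = \frac{9 u^{2} \cos{\left(\frac{u}{2} \right)} - 18 u \cos{\left(\frac{u}{2} \right)} + 9 \cos{\left(\frac{u}{2} \right)} + 2}{18 u^{2} - 36 u + 18}, which equals f(u).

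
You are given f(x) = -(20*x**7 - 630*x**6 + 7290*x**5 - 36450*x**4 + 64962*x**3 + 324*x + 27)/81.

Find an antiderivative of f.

An antiderivative is F(x) = x*(-5*x**3*(9 - x)**4 + 324*x**3 - 324*x - 54)/162.

For F(x) to be correct the identity F'(x) - f(x) = 0 must hold.
Check: d/dx[x*(-5*x**3*(9 - x)**4 + 324*x**3 - 324*x - 54)/162] = -20*x**7/81 + 70*x**6/9 - 90*x**5 + 450*x**4 - 802*x**3 - 4*x - 1/3, which equals f(x).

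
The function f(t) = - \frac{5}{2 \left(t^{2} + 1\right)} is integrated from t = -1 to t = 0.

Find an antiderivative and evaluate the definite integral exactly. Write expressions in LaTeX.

Antiderivative: F(t) = - \frac{5 \operatorname{atan}{\left(t \right)}}{2}; value = - \frac{5 \pi}{8}

Whatever form F(t) takes, F'(t) = f(t) is non-negotiable.
F(t) = - \frac{5 \operatorname{atan}{\left(t \right)}}{2} is an antiderivative of f.
Check: d/dt[- \frac{5 \operatorname{atan}{\left(t \right)}}{2}] = - \frac{5}{2 t^{2} + 2}, which equals f(t).
F(0) = 0; F(-1) = \frac{5 \pi}{8}.
Integral = F(0) - F(-1) = - \frac{5 \pi}{8}.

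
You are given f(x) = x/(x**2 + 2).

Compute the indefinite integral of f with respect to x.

The substitution u = x**2 + 2 works: f is exactly (dF/du)*(du/dx) for that inner function.
Check: d/dx[log(x**2 + 2)/2] = x/(x**2 + 2) = f(x).

F(x) = log(x**2 + 2)/2 + C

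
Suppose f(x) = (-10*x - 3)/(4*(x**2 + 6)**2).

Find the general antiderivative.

Differentiate the proposed F(x) back; it has to land on f(x) exactly.
Check: d/dx[-(x - 20)/(16*x**2 + 96) - sqrt(6)*atan(sqrt(6)*x/6)/96] = (-10*x - 3)/(4*x**4 + 48*x**2 + 144), which equals f(x).

F(x) = -(x - 20)/(16*x**2 + 96) - sqrt(6)*atan(sqrt(6)*x/6)/96 + C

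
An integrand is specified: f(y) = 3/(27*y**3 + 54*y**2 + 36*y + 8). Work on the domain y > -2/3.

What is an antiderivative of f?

Whatever form F(y) takes, F'(y) = f(y) is non-negotiable.
Check: d/dy[-1/(18*y**2 + 24*y + 8)] = 3/(27*y**3 + 54*y**2 + 36*y + 8) = f(y).

An antiderivative is F(y) = -1/(18*y**2 + 24*y + 8).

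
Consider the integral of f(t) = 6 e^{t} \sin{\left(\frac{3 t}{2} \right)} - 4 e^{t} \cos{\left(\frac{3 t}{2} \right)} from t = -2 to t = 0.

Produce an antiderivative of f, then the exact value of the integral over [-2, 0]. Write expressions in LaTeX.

f has the shape u'v + uv' for u = - 4 \cos{\left(\frac{3 t}{2} \right)} and v = e^{t} — it is the derivative of the product u*v.
F(t) = - 4 e^{t} \cos{\left(\frac{3 t}{2} \right)} is an antiderivative of f.
Check: d/dt[- 4 e^{t} \cos{\left(\frac{3 t}{2} \right)}] = 6 e^{t} \sin{\left(\frac{3 t}{2} \right)} - 4 e^{t} \cos{\left(\frac{3 t}{2} \right)} = f(t).
F(0) = -4; F(-2) = - \frac{4 \cos{\left(3 \right)}}{e^{2}}.
Integral = F(0) - F(-2) = -4 + \frac{4 \cos{\left(3 \right)}}{e^{2}}.

Antiderivative: F(t) = - 4 e^{t} \cos{\left(\frac{3 t}{2} \right)}; value = -4 + \frac{4 \cos{\left(3 \right)}}{e^{2}}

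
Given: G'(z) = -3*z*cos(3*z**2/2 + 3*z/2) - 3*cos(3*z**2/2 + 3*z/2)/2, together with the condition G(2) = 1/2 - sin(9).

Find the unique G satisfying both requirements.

G(z) = -(2*sin(3*z**2/2 + 3*z/2) - 1)/2

The substitution u = 3*z**2/2 + 3*z/2 works: G'(z) is exactly (dG/du)*(du/dz) for that inner function.
A general antiderivative is -sin(3*z**2/2 + 3*z/2) + C.
The condition gives C = 1/2 - sin(9) - (-sin(9)) = 1/2.
So G(z) = -(2*sin(3*z**2/2 + 3*z/2) - 1)/2.
Check: d/dz[-(2*sin(3*z**2/2 + 3*z/2) - 1)/2] = -3*z*cos(3*z**2/2 + 3*z/2) - 3*cos(3*z**2/2 + 3*z/2)/2 = G'(z).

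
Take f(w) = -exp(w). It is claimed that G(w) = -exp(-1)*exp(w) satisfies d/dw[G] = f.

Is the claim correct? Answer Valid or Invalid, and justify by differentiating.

Invalid: d/dw[G] - f = -exp(-1)*exp(w) + exp(w), which is not 0.

d/dw[G] = -exp(-1)*exp(w)
d/dw[G] - f(w) = -exp(-1)*exp(w) + exp(w) != 0.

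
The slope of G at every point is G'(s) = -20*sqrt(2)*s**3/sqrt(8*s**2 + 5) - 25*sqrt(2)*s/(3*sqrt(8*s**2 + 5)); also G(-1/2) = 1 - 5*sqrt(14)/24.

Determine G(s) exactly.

G'(s) has the shape u'v + uv' for u = -5*s**2/3 and v = sqrt(4*s**2 + 5/2) — it is the derivative of the product u*v.
A general antiderivative is -5*s**2*sqrt(4*s**2 + 5/2)/3 + C.
The condition gives C = 1 - 5*sqrt(14)/24 - (-5*sqrt(14)/24) = 1.
So G(s) = (-5*sqrt(2)*s**2*sqrt(8*s**2 + 5) + 6)/6.
Check: d/ds[(-5*sqrt(2)*s**2*sqrt(8*s**2 + 5) + 6)/6] = (-60*sqrt(2)*s**3 - 25*sqrt(2)*s)/(3*sqrt(8*s**2 + 5)), which equals G'(s).

G(s) = (-5*sqrt(2)*s**2*sqrt(8*s**2 + 5) + 6)/6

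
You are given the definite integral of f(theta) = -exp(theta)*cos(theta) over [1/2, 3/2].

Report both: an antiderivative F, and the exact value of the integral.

Antiderivative: F(theta) = -exp(theta)*sin(theta)/2 - exp(theta)*cos(theta)/2; value = -exp(3/2)*sin(3/2)/2 - exp(3/2)*cos(3/2)/2 + exp(1/2)*sin(1/2)/2 + exp(1/2)*cos(1/2)/2

Whatever form F(theta) takes, F'(theta) = f(theta) is non-negotiable.
F(theta) = -exp(theta)*sin(theta)/2 - exp(theta)*cos(theta)/2 is an antiderivative of f.
Check: d/dtheta[-exp(theta)*sin(theta)/2 - exp(theta)*cos(theta)/2] = -exp(theta)*cos(theta) = f(theta).
F(3/2) = -exp(3/2)*sin(3/2)/2 - exp(3/2)*cos(3/2)/2; F(1/2) = -exp(1/2)*cos(1/2)/2 - exp(1/2)*sin(1/2)/2.
Integral = F(3/2) - F(1/2) = -exp(3/2)*sin(3/2)/2 - exp(3/2)*cos(3/2)/2 + exp(1/2)*sin(1/2)/2 + exp(1/2)*cos(1/2)/2.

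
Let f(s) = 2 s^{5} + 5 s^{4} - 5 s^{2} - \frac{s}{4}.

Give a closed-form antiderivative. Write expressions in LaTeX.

The integrand splits into summands that can be handled one at a time.
Check: d/ds[\frac{s^{6}}{3} + s^{5} - \frac{5 s^{3}}{3} - \frac{s^{2}}{8}] = 2 s^{5} + 5 s^{4} - 5 s^{2} - \frac{s}{4} = f(s).

An antiderivative is F(s) = \frac{s^{6}}{3} + s^{5} - \frac{5 s^{3}}{3} - \frac{s^{2}}{8}.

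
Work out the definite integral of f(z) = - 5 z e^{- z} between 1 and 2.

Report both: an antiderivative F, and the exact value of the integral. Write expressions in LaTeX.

Antiderivative: F(z) = 5 \left(z + 1\right) e^{- z}; value = - \frac{10}{e} + \frac{15}{e^{2}}

f has the shape u'v + uv' for u = 5 z + 5 and v = e^{- z} — it is the derivative of the product u*v.
F(z) = 5 \left(z + 1\right) e^{- z} is an antiderivative of f.
Check: d/dz[5 \left(z + 1\right) e^{- z}] = - 5 z e^{- z} = f(z).
F(2) = \frac{15}{e^{2}}; F(1) = \frac{10}{e}.
Integral = F(2) - F(1) = - \frac{10}{e} + \frac{15}{e^{2}}.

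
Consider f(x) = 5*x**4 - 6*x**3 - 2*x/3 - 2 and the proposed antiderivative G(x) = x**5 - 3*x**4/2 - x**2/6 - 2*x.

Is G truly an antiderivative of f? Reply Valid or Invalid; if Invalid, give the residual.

Invalid: d/dx[G] - f = x/3, which is not 0.

d/dx[G] = 5*x**4 - 6*x**3 - x/3 - 2
d/dx[G] - f(x) = x/3 != 0.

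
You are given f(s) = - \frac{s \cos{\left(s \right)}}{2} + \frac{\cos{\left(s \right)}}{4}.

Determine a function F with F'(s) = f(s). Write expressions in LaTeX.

An antiderivative is F(s) = - \frac{2 s \sin{\left(s \right)} - \sin{\left(s \right)} + 2 \cos{\left(s \right)}}{4}.

The integrand splits into summands that can be handled one at a time.
Check: d/ds[- \frac{2 s \sin{\left(s \right)} - \sin{\left(s \right)} + 2 \cos{\left(s \right)}}{4}] = - \frac{s \cos{\left(s \right)}}{2} + \frac{\cos{\left(s \right)}}{4} = f(s).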